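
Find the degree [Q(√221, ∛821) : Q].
[Q(√221, ∛821) : Q] = 6

Let L = Q(√221, ∛821). Since Q(√221) ⊂ L and [Q(√221):Q] = 2, the tower law gives 2 | [L:Q]. Likewise Q(∛821) ⊂ L with [Q(∛821):Q] = 3 (because 821 is not a perfect cube), so 3 | [L:Q]. As gcd(2,3) = 1, [L:Q] is divisible by 6. Conversely L is generated over Q by √221 and ∛821, so [L:Q] ≤ 2·3 = 6. Therefore [Q(√221, ∛821) : Q] = 6.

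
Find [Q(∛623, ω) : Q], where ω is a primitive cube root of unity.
[Q(∛623, ω) : Q] = 6

[Q(∛623):Q] = 3 (min poly x^3 - 623, irreducible since 623 is not a perfect cube). [Q(ω):Q] = 2 (min poly x^2 + x + 1). Since Q(∛623) ⊂ R and ω ∉ R, we have ω ∉ Q(∛623), so x^2 + x + 1 remains irreducible over Q(∛623) and [Q(∛623, ω) : Q(∛623)] = 2. By the tower law, [Q(∛623, ω) : Q] = 3 · 2 = 6. (In fact Q(∛623, ω) is the splitting field of x^3 - 623 over Q.)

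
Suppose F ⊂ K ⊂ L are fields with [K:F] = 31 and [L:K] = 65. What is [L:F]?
[L:F] = 2015

The tower law says that for any tower of field extensions F ⊂ K ⊂ L with finite degrees, [L:F] = [L:K] · [K:F]. Here this gives [L:F] = 65 · 31 = 2015.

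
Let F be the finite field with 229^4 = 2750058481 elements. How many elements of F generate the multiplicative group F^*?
There are φ(2750058480) = 613122048 primitive elements

F_q^* is cyclic of order q - 1 = 2750058480. A cyclic group of order m has exactly φ(m) generators. Here m = 2750058480 = 2^4 · 3 · 5 · 13 · 19 · 23 · 2017, so the number of primitive elements is φ(2750058480) = 613122048.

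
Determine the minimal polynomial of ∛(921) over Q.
m_α(x) = x^3 - 921

α satisfies α^3 = 921, so x^3 - 921 annihilates α. By the rational root test, a rational root p/q (in lowest terms) of x^3 - 921 would satisfy p^3 = 921 q^3, forcing q = 1 and p^3 = 921; but 921 is not a perfect cube, contradiction. A monic cubic over Q with no rational root is irreducible (any nontrivial factorization would include a linear factor). Hence x^3 - 921 is the minimal polynomial of α, and in particular [Q(α):Q] = 3.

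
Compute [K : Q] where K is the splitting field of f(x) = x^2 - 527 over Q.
[K : Q] = 2

f(x) = x^2 - 527 factors as (x - √527)(x + √527). The splitting field is K = Q(√527). Since 527 is squarefree and > 1, it is not a perfect square, so x^2 - 527 is irreducible over Q and [Q(√527) : Q] = 2. Hence [K : Q] = 2.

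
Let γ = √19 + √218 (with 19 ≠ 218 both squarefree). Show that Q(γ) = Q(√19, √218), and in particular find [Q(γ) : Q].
[Q(γ) : Q] = 4 (equivalently, Q(γ) = Q(√19, √218))

Obviously Q(γ) ⊆ Q(√19, √218), and [Q(√19, √218):Q] = 4 (since 19, 218 are distinct squarefree integers > 1 with 4142 not a perfect square). To show equality we compute the minimal polynomial of γ. From γ = √19 + √218: γ^2 = 19 + 2√(4142) + 218 = 237 + 2√(4142), so γ^2 - 237 = 2√(4142); squaring, (γ^2 - 237)^2 = 4·4142, i.e. γ^4 - 474γ^2 + 56169 - 16568 = 0, i.e. γ^4 - 474γ^2 + 39601 = 0. So γ is a root of x^4 - 474x^2 + 39601. This polynomial is irreducible over Q: it has no rational root (each ±√19 ± √218 is irrational), and any factorization into two quadratics over Q would force √(4142) ∈ Q (pairing opposite roots) or √19, √218 ∈ Q (other pairings), all impossible. Hence [Q(γ):Q] = 4 = [Q(√19, √218):Q], so Q(γ) = Q(√19, √218).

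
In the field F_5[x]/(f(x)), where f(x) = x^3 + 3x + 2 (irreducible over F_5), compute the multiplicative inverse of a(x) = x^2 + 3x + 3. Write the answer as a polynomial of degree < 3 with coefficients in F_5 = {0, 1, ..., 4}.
a(x)^(-1) ≡ 2x^2 + 2x + 4 (mod f(x))

Since f is irreducible over F_5, F_5[x]/(f) is a field and a(x) ≠ 0 has an inverse. Apply the extended Euclidean algorithm to f(x) and a(x) in F_5[x]: f(x) = (x + 2)·a(x) + (4x + 1);  a(x) = (4x + 1)·(4x + 1) + (2). The last nonzero remainder is the constant 2 = gcd(f, a) in F_5. Back-substituting through the division chain expresses 2 = s(x)·a(x) + t(x)·f(x) with s(x) ≡ 4x^2 + 4x + 3 (mod f), so (4x^2 + 4x + 3)·a(x) ≡ 2 (mod f). Multiplying by 2^(-1) ≡ 3 in F_5 gives a(x)^(-1) ≡ 3·(4x^2 + 4x + 3) ≡ 2x^2 + 2x + 4 (mod f). Check: (x^2 + 3x + 3)·(2x^2 + 2x + 4) = 2x^4 + 3x^3 + x^2 + 3x + 2 ≡ 1 (mod x^3 + 3x + 2).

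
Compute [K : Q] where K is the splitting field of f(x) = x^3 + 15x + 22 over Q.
[K : Q] = 6

By the rational root test, any rational root of the monic integer polynomial f(x) = x^3 + 15x + 22 must be an integer dividing the constant term 22, i.e. one of ±{1, 2, 11, 22}. Evaluating: f(1) = 38, f(-1) = 6, f(2) = 60, f(-2) = -16, f(11) = 1518, f(-11) = -1474, f(22) = 11000, f(-22) = -10956; none is 0, so f has no rational root and is therefore irreducible over Q (a cubic with no linear factor over a field is irreducible). For an irreducible cubic, the Galois group is A_3 or S_3 according as the discriminant disc(f) = -4a^3 - 27b^2 = -4·(15)^3 - 27·(22)^2 = -26568 is or is not a square in Q. Here disc(f) = -26568 is not a perfect square in Q, so the Galois group of f over Q is not contained in A_3 and must be all of S_3. The splitting field has degree |S_3| = 6 over Q, so [K : Q] = 6.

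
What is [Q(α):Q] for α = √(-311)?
[Q(α):Q] = 2

[Q(α):Q] equals the degree of the minimal polynomial of α. Here α^2 = -311 and x^2 + 311 is irreducible (d = -311 is squarefree, ≠ 1, hence not a square), so deg(m_α) = 2. Thus [Q(α):Q] = 2.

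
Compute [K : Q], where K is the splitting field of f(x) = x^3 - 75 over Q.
[K : Q] = 6

The roots of x^3 - 75 are ∛75, ω∛75, ω^2∛75 where ω = e^(2πi/3) is a primitive cube root of unity, so K = Q(∛75, ω). Now [Q(∛75):Q] = 3 (since 75 is not a perfect cube, x^3 - 75 is irreducible) and [Q(ω):Q] = 2. Both 2 and 3 divide [K:Q], and [K:Q] ≤ 3·2 = 6, so [K:Q] = 6. (Equivalently: Q(∛75) ⊂ R but ω ∉ R, so [K : Q(∛75)] = 2.)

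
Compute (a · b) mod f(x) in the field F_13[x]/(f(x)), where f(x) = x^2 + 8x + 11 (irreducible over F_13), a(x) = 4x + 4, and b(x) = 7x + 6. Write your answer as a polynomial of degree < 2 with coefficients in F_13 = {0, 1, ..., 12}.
a · b ≡ 10x + 2 (mod f(x))

Multiply in F_13[x]: a(x)·b(x) = (4x + 4)·(7x + 6) = 2x^2 + 11. This has degree ≥ 2, so divide by f(x) over F_13: 2x^2 + 11 = (2)·(x^2 + 8x + 11) + (10x + 2). Hence a·b ≡ 10x + 2 (mod f). (F_13[x]/(f) is a field with 13^2 = 169 elements since f is irreducible of degree 2.)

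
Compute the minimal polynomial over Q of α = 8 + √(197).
m_α(x) = x^2 - 16x - 133

From α - 8 = √(197), squaring gives (α - 8)^2 = 197, i.e. α^2 - 16α + 64 = 197, so α^2 - 16α - 133 = 0. The discriminant of x^2 - 16x - 133 is (-16)^2 - 4·(-133) = 256 + 532 = 788, and 4·(197) is not a perfect square in Q since 197 is squarefree and ≠ 1. Hence x^2 - 16x - 133 is irreducible over Q and is the minimal polynomial of α.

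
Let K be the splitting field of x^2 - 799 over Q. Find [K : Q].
[K : Q] = 2

f(x) = x^2 - 799 factors as (x - √799)(x + √799). The splitting field is K = Q(√799). Since 799 is squarefree and > 1, it is not a perfect square, so x^2 - 799 is irreducible over Q and [Q(√799) : Q] = 2. Hence [K : Q] = 2.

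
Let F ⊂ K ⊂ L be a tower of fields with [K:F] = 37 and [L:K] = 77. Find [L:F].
[L:F] = 2849

The tower law says that for any tower of field extensions F ⊂ K ⊂ L with finite degrees, [L:F] = [L:K] · [K:F]. Here this gives [L:F] = 77 · 37 = 2849.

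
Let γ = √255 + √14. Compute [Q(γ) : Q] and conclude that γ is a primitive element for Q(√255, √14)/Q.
[Q(γ) : Q] = 4 (equivalently, Q(γ) = Q(√255, √14))

Obviously Q(γ) ⊆ Q(√255, √14), and [Q(√255, √14):Q] = 4 (since 255, 14 are distinct squarefree integers > 1 with 3570 not a perfect square). To show equality we compute the minimal polynomial of γ. From γ = √255 + √14: γ^2 = 255 + 2√(3570) + 14 = 269 + 2√(3570), so γ^2 - 269 = 2√(3570); squaring, (γ^2 - 269)^2 = 4·3570, i.e. γ^4 - 538γ^2 + 72361 - 14280 = 0, i.e. γ^4 - 538γ^2 + 58081 = 0. So γ is a root of x^4 - 538x^2 + 58081. This polynomial is irreducible over Q: it has no rational root (each ±√255 ± √14 is irrational), and any factorization into two quadratics over Q would force √(3570) ∈ Q (pairing opposite roots) or √255, √14 ∈ Q (other pairings), all impossible. Hence [Q(γ):Q] = 4 = [Q(√255, √14):Q], so Q(γ) = Q(√255, √14).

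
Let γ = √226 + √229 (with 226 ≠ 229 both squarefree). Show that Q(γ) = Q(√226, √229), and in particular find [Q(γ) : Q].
[Q(γ) : Q] = 4 (equivalently, Q(γ) = Q(√226, √229))

Obviously Q(γ) ⊆ Q(√226, √229), and [Q(√226, √229):Q] = 4 (since 226, 229 are distinct squarefree integers > 1 with 51754 not a perfect square). To show equality we compute the minimal polynomial of γ. From γ = √226 + √229: γ^2 = 226 + 2√(51754) + 229 = 455 + 2√(51754), so γ^2 - 455 = 2√(51754); squaring, (γ^2 - 455)^2 = 4·51754, i.e. γ^4 - 910γ^2 + 207025 - 207016 = 0, i.e. γ^4 - 910γ^2 + 9 = 0. So γ is a root of x^4 - 910x^2 + 9. This polynomial is irreducible over Q: it has no rational root (each ±√226 ± √229 is irrational), and any factorization into two quadratics over Q would force √(51754) ∈ Q (pairing opposite roots) or √226, √229 ∈ Q (other pairings), all impossible. Hence [Q(γ):Q] = 4 = [Q(√226, √229):Q], so Q(γ) = Q(√226, √229).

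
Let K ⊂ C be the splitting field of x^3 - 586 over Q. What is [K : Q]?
[K : Q] = 6

The roots of x^3 - 586 are ∛586, ω∛586, ω^2∛586 where ω = e^(2πi/3) is a primitive cube root of unity, so K = Q(∛586, ω). Now [Q(∛586):Q] = 3 (since 586 is not a perfect cube, x^3 - 586 is irreducible) and [Q(ω):Q] = 2. Both 2 and 3 divide [K:Q], and [K:Q] ≤ 3·2 = 6, so [K:Q] = 6. (Equivalently: Q(∛586) ⊂ R but ω ∉ R, so [K : Q(∛586)] = 2.)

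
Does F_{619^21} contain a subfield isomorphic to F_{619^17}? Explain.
No: F_{619^17} is not a subfield of F_{619^21}

F_{p^m} embeds in F_{p^n} iff m | n. Here 17 ∤ 21 (since 21 = 1·17 + 4 with remainder 4 ≠ 0), so F_{619^17} is not a subfield of F_{619^21}. Equivalently: if it were, the tower law would give 17 = [F_{619^17}:F_619] dividing [F_{619^21}:F_619] = 21, contradiction.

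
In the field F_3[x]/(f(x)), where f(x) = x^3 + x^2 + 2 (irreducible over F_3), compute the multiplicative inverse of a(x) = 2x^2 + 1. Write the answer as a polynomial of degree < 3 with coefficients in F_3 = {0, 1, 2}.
a(x)^(-1) ≡ x^2 + x + 1 (mod f(x))

Since f is irreducible over F_3, F_3[x]/(f) is a field and a(x) ≠ 0 has an inverse. Apply the extended Euclidean algorithm to f(x) and a(x) in F_3[x]: f(x) = (2x + 2)·a(x) + (x);  a(x) = (2x)·(x) + (1). The last nonzero remainder is the constant 1 = gcd(f, a) in F_3. Back-substituting through the division chain expresses 1 = s(x)·a(x) + t(x)·f(x) with s(x) ≡ x^2 + x + 1 (mod f), so a(x)^(-1) ≡ s(x) = x^2 + x + 1 (mod f). Check: (2x^2 + 1)·(x^2 + x + 1) = 2x^4 + 2x^3 + x + 1 ≡ 1 (mod x^3 + x^2 + 2).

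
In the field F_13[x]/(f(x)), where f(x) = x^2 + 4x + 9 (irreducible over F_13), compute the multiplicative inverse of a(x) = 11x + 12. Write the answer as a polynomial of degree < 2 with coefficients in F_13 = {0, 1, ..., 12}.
a(x)^(-1) ≡ 5x + 11 (mod f(x))

Since f is irreducible over F_13, F_13[x]/(f) is a field and a(x) ≠ 0 has an inverse. Apply the extended Euclidean algorithm to f(x) and a(x) in F_13[x]: f(x) = (6x + 8)·a(x) + (4). The last nonzero remainder is the constant 4 = gcd(f, a) in F_13. Back-substituting through the division chain expresses 4 = s(x)·a(x) + t(x)·f(x) with s(x) ≡ 7x + 5 (mod f), so (7x + 5)·a(x) ≡ 4 (mod f). Multiplying by 4^(-1) ≡ 10 in F_13 gives a(x)^(-1) ≡ 10·(7x + 5) ≡ 5x + 11 (mod f). Check: (11x + 12)·(5x + 11) = 3x^2 + 12x + 2 ≡ 1 (mod x^2 + 4x + 9).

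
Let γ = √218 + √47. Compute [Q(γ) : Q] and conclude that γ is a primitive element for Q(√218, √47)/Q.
[Q(γ) : Q] = 4 (equivalently, Q(γ) = Q(√218, √47))

Obviously Q(γ) ⊆ Q(√218, √47), and [Q(√218, √47):Q] = 4 (since 218, 47 are distinct squarefree integers > 1 with 10246 not a perfect square). To show equality we compute the minimal polynomial of γ. From γ = √218 + √47: γ^2 = 218 + 2√(10246) + 47 = 265 + 2√(10246), so γ^2 - 265 = 2√(10246); squaring, (γ^2 - 265)^2 = 4·10246, i.e. γ^4 - 530γ^2 + 70225 - 40984 = 0, i.e. γ^4 - 530γ^2 + 29241 = 0. So γ is a root of x^4 - 530x^2 + 29241. This polynomial is irreducible over Q: it has no rational root (each ±√218 ± √47 is irrational), and any factorization into two quadratics over Q would force √(10246) ∈ Q (pairing opposite roots) or √218, √47 ∈ Q (other pairings), all impossible. Hence [Q(γ):Q] = 4 = [Q(√218, √47):Q], so Q(γ) = Q(√218, √47).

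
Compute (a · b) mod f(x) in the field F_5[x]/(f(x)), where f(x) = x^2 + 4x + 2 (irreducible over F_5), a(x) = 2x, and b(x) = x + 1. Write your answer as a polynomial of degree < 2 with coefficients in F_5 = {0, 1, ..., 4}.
a · b ≡ 4x + 1 (mod f(x))

Multiply in F_5[x]: a(x)·b(x) = (2x)·(x + 1) = 2x^2 + 2x. This has degree ≥ 2, so divide by f(x) over F_5: 2x^2 + 2x = (2)·(x^2 + 4x + 2) + (4x + 1). Hence a·b ≡ 4x + 1 (mod f). (F_5[x]/(f) is a field with 5^2 = 25 elements since f is irreducible of degree 2.)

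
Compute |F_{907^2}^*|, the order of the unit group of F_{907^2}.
|F_{907^2}^*| = 822648

F_{907^2} has 907^2 = 822649 elements; its multiplicative group consists of all nonzero elements, so |F_{907^2}^*| = 822649 - 1 = 822648. (It is cyclic since any finite subgroup of the multiplicative group of a field is cyclic.)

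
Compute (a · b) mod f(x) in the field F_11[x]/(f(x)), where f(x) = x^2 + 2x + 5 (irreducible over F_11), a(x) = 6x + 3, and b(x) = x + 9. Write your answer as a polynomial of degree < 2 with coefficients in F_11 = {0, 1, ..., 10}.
a · b ≡ x + 8 (mod f(x))

Multiply in F_11[x]: a(x)·b(x) = (6x + 3)·(x + 9) = 6x^2 + 2x + 5. This has degree ≥ 2, so divide by f(x) over F_11: 6x^2 + 2x + 5 = (6)·(x^2 + 2x + 5) + (x + 8). Hence a·b ≡ x + 8 (mod f). (F_11[x]/(f) is a field with 11^2 = 121 elements since f is irreducible of degree 2.)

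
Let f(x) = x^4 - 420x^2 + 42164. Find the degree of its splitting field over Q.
[K : Q] = 4

Solving the quadratic in x^2: x^2 = (420 ± √(420^2 - 4·42164))/2 = (420 ± √7744)/2 = (420 ± 88)/2, giving x^2 = 254 or x^2 = 166. So f(x) = (x^2 - 254)(x^2 - 166) and the roots of f are ±√254, ±√166. Hence the splitting field is K = Q(√254, √166). Since 254 and 166 are distinct squarefree integers > 1, their product 42164 is not a perfect square, so √166 ∉ Q(√254). By the tower law [K:Q] = [Q(√254,√166):Q(√254)] · [Q(√254):Q] = 2 · 2 = 4.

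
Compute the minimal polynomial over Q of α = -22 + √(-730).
m_α(x) = x^2 + 44x + 1214

From α + 22 = √(-730), squaring gives (α + 22)^2 = -730, i.e. α^2 + 44α + 484 = -730, so α^2 + 44α + 1214 = 0. The discriminant of x^2 + 44x + 1214 is (44)^2 - 4·(1214) = 1936 - 4856 = -2920, and 4·(-730) is not a perfect square in Q since -730 is squarefree and ≠ 1. Hence x^2 + 44x + 1214 is irreducible over Q and is the minimal polynomial of α.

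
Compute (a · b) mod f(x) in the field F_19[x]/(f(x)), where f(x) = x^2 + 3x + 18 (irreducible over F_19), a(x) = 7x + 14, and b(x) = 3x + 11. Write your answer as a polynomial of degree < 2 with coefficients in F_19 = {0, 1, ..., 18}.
a · b ≡ 18x + 4 (mod f(x))

Multiply in F_19[x]: a(x)·b(x) = (7x + 14)·(3x + 11) = 2x^2 + 5x + 2. This has degree ≥ 2, so divide by f(x) over F_19: 2x^2 + 5x + 2 = (2)·(x^2 + 3x + 18) + (18x + 4). Hence a·b ≡ 18x + 4 (mod f). (F_19[x]/(f) is a field with 19^2 = 361 elements since f is irreducible of degree 2.)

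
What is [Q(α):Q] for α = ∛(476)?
[Q(α):Q] = 3

The minimal polynomial of α is x^3 - 476, irreducible over Q since 476 is not a perfect cube (so x^3 - 476 has no rational root). Hence [Q(α):Q] = deg(m_α) = 3.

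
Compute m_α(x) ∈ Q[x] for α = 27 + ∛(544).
m_α(x) = x^3 - 81x^2 + 2187x - 20227

Set β = α - 27 = ∛(544), so β^3 = 544. Then (α - 27)^3 - 544 = 0, i.e. α is a root of g(x) = (x - 27)^3 - 544 = x^3 - 81x^2 + 2187x - 20227. Since g(x) = h(x - 27) where h(x) = x^3 - 544, and h is irreducible over Q (because 544 is not a perfect cube, so h has no rational root, and a monic cubic with no rational root is irreducible), g is also irreducible (irreducibility is preserved under the substitution x → x - 27). Hence m_α(x) = x^3 - 81x^2 + 2187x - 20227.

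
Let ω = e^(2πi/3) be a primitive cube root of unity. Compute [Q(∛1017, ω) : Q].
[Q(∛1017, ω) : Q] = 6

[Q(∛1017):Q] = 3 (min poly x^3 - 1017, irreducible since 1017 is not a perfect cube). [Q(ω):Q] = 2 (min poly x^2 + x + 1). Since Q(∛1017) ⊂ R and ω ∉ R, we have ω ∉ Q(∛1017), so x^2 + x + 1 remains irreducible over Q(∛1017) and [Q(∛1017, ω) : Q(∛1017)] = 2. By the tower law, [Q(∛1017, ω) : Q] = 3 · 2 = 6. (In fact Q(∛1017, ω) is the splitting field of x^3 - 1017 over Q.)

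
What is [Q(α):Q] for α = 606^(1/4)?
[Q(α):Q] = 4

α is a root of x^4 - 606. By Eisenstein's criterion at the prime p = 2 (which divides the constant term 606 but p^2 = 4 does not, since 606 is squarefree), x^4 - 606 is irreducible over Q. Hence [Q(α):Q] = 4.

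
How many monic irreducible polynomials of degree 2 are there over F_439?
There are 96141 monic irreducible polynomials of degree 2 over F_439

Each element of F_{439^2} that lies in no proper subfield is a root of exactly one monic irreducible of degree 2 over F_439, and each such polynomial has 2 distinct roots in F_{439^2}. By Möbius inversion the count is N_439(2) = (1/2) Σ_{d|2} μ(2/d) · 439^d = (1/2)(μ(2)·439^1 + μ(1)·439^2) = 192282/2 = 96141.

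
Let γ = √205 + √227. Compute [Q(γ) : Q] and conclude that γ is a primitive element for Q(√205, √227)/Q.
[Q(γ) : Q] = 4 (equivalently, Q(γ) = Q(√205, √227))

Obviously Q(γ) ⊆ Q(√205, √227), and [Q(√205, √227):Q] = 4 (since 205, 227 are distinct squarefree integers > 1 with 46535 not a perfect square). To show equality we compute the minimal polynomial of γ. From γ = √205 + √227: γ^2 = 205 + 2√(46535) + 227 = 432 + 2√(46535), so γ^2 - 432 = 2√(46535); squaring, (γ^2 - 432)^2 = 4·46535, i.e. γ^4 - 864γ^2 + 186624 - 186140 = 0, i.e. γ^4 - 864γ^2 + 484 = 0. So γ is a root of x^4 - 864x^2 + 484. This polynomial is irreducible over Q: it has no rational root (each ±√205 ± √227 is irrational), and any factorization into two quadratics over Q would force √(46535) ∈ Q (pairing opposite roots) or √205, √227 ∈ Q (other pairings), all impossible. Hence [Q(γ):Q] = 4 = [Q(√205, √227):Q], so Q(γ) = Q(√205, √227).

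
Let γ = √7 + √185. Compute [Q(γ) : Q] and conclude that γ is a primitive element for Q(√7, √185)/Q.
[Q(γ) : Q] = 4 (equivalently, Q(γ) = Q(√7, √185))

Obviously Q(γ) ⊆ Q(√7, √185), and [Q(√7, √185):Q] = 4 (since 7, 185 are distinct squarefree integers > 1 with 1295 not a perfect square). To show equality we compute the minimal polynomial of γ. From γ = √7 + √185: γ^2 = 7 + 2√(1295) + 185 = 192 + 2√(1295), so γ^2 - 192 = 2√(1295); squaring, (γ^2 - 192)^2 = 4·1295, i.e. γ^4 - 384γ^2 + 36864 - 5180 = 0, i.e. γ^4 - 384γ^2 + 31684 = 0. So γ is a root of x^4 - 384x^2 + 31684. This polynomial is irreducible over Q: it has no rational root (each ±√7 ± √185 is irrational), and any factorization into two quadratics over Q would force √(1295) ∈ Q (pairing opposite roots) or √7, √185 ∈ Q (other pairings), all impossible. Hence [Q(γ):Q] = 4 = [Q(√7, √185):Q], so Q(γ) = Q(√7, √185).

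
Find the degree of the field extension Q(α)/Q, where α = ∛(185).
[Q(α):Q] = 3

The minimal polynomial of α is x^3 - 185, irreducible over Q since 185 is not a perfect cube (so x^3 - 185 has no rational root). Hence [Q(α):Q] = deg(m_α) = 3.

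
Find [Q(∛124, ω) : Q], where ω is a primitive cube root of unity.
[Q(∛124, ω) : Q] = 6

[Q(∛124):Q] = 3 (min poly x^3 - 124, irreducible since 124 is not a perfect cube). [Q(ω):Q] = 2 (min poly x^2 + x + 1). Since Q(∛124) ⊂ R and ω ∉ R, we have ω ∉ Q(∛124), so x^2 + x + 1 remains irreducible over Q(∛124) and [Q(∛124, ω) : Q(∛124)] = 2. By the tower law, [Q(∛124, ω) : Q] = 3 · 2 = 6. (In fact Q(∛124, ω) is the splitting field of x^3 - 124 over Q.)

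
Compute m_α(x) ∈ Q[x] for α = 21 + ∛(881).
m_α(x) = x^3 - 63x^2 + 1323x - 10142

Set β = α - 21 = ∛(881), so β^3 = 881. Then (α - 21)^3 - 881 = 0, i.e. α is a root of g(x) = (x - 21)^3 - 881 = x^3 - 63x^2 + 1323x - 10142. Since g(x) = h(x - 21) where h(x) = x^3 - 881, and h is irreducible over Q (because 881 is not a perfect cube, so h has no rational root, and a monic cubic with no rational root is irreducible), g is also irreducible (irreducibility is preserved under the substitution x → x - 21). Hence m_α(x) = x^3 - 63x^2 + 1323x - 10142.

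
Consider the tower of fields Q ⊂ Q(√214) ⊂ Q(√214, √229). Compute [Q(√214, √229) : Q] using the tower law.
[Q(√214, √229) : Q] = 4

[Q(√214):Q] = 2 (min poly x^2 - 214, irreducible since 214 is squarefree > 1). For the top step, suppose √229 ∈ Q(√214), say √229 = c + d√214 with c, d ∈ Q. Squaring: 229 = c^2 + 214d^2 + 2cd√214. Since √214 ∉ Q this forces 2cd = 0. If d = 0 then √229 = c ∈ Q, contradicting 229 squarefree > 1. If c = 0 then 229 = 214d^2, so 214·229 = (214d)^2 is a perfect square in Q — but 214·229 = 49006 is not a perfect square (since 214 and 229 are distinct squarefree integers). Contradiction. Hence √229 ∉ Q(√214), so x^2 - 229 stays irreducible over Q(√214) and [Q(√214, √229) : Q(√214)] = 2. By the tower law, [Q(√214, √229) : Q] = 2 · 2 = 4.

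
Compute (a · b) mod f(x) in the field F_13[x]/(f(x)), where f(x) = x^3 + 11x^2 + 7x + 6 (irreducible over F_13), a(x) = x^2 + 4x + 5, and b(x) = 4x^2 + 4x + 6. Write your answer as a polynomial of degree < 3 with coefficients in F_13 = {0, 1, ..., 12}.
a · b ≡ 5x^2 + 6x + 5 (mod f(x))

Multiply in F_13[x]: a(x)·b(x) = (x^2 + 4x + 5)·(4x^2 + 4x + 6) = 4x^4 + 7x^3 + 3x^2 + 5x + 4. This has degree ≥ 3, so divide by f(x) over F_13: 4x^4 + 7x^3 + 3x^2 + 5x + 4 = (4x + 2)·(x^3 + 11x^2 + 7x + 6) + (5x^2 + 6x + 5). Hence a·b ≡ 5x^2 + 6x + 5 (mod f). (F_13[x]/(f) is a field with 13^3 = 2197 elements since f is irreducible of degree 3.)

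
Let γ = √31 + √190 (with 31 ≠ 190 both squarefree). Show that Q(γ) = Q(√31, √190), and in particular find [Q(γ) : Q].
[Q(γ) : Q] = 4 (equivalently, Q(γ) = Q(√31, √190))

Obviously Q(γ) ⊆ Q(√31, √190), and [Q(√31, √190):Q] = 4 (since 31, 190 are distinct squarefree integers > 1 with 5890 not a perfect square). To show equality we compute the minimal polynomial of γ. From γ = √31 + √190: γ^2 = 31 + 2√(5890) + 190 = 221 + 2√(5890), so γ^2 - 221 = 2√(5890); squaring, (γ^2 - 221)^2 = 4·5890, i.e. γ^4 - 442γ^2 + 48841 - 23560 = 0, i.e. γ^4 - 442γ^2 + 25281 = 0. So γ is a root of x^4 - 442x^2 + 25281. This polynomial is irreducible over Q: it has no rational root (each ±√31 ± √190 is irrational), and any factorization into two quadratics over Q would force √(5890) ∈ Q (pairing opposite roots) or √31, √190 ∈ Q (other pairings), all impossible. Hence [Q(γ):Q] = 4 = [Q(√31, √190):Q], so Q(γ) = Q(√31, √190).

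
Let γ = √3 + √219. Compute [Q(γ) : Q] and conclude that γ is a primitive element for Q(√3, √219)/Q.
[Q(γ) : Q] = 4 (equivalently, Q(γ) = Q(√3, √219))

Obviously Q(γ) ⊆ Q(√3, √219), and [Q(√3, √219):Q] = 4 (since 3, 219 are distinct squarefree integers > 1 with 657 not a perfect square). To show equality we compute the minimal polynomial of γ. From γ = √3 + √219: γ^2 = 3 + 2√(657) + 219 = 222 + 2√(657), so γ^2 - 222 = 2√(657); squaring, (γ^2 - 222)^2 = 4·657, i.e. γ^4 - 444γ^2 + 49284 - 2628 = 0, i.e. γ^4 - 444γ^2 + 46656 = 0. So γ is a root of x^4 - 444x^2 + 46656. This polynomial is irreducible over Q: it has no rational root (each ±√3 ± √219 is irrational), and any factorization into two quadratics over Q would force √(657) ∈ Q (pairing opposite roots) or √3, √219 ∈ Q (other pairings), all impossible. Hence [Q(γ):Q] = 4 = [Q(√3, √219):Q], so Q(γ) = Q(√3, √219).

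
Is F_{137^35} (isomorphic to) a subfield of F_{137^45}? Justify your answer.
No: F_{137^35} is not a subfield of F_{137^45}

F_{p^m} embeds in F_{p^n} iff m | n. Here 35 ∤ 45 (since 45 = 1·35 + 10 with remainder 10 ≠ 0), so F_{137^35} is not a subfield of F_{137^45}. Equivalently: if it were, the tower law would give 35 = [F_{137^35}:F_137] dividing [F_{137^45}:F_137] = 45, contradiction.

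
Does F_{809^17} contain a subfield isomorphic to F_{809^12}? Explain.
No: F_{809^12} is not a subfield of F_{809^17}

F_{p^m} embeds in F_{p^n} iff m | n. Here 12 ∤ 17 (since 17 = 1·12 + 5 with remainder 5 ≠ 0), so F_{809^12} is not a subfield of F_{809^17}. Equivalently: if it were, the tower law would give 12 = [F_{809^12}:F_809] dividing [F_{809^17}:F_809] = 17, contradiction.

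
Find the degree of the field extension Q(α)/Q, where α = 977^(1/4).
[Q(α):Q] = 4

α is a root of x^4 - 977. By Eisenstein's criterion at the prime p = 977 (which divides the constant term 977 but p^2 = 954529 does not, since 977 is squarefree), x^4 - 977 is irreducible over Q. Hence [Q(α):Q] = 4.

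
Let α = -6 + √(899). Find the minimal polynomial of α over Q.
m_α(x) = x^2 + 12x - 863

From α + 6 = √(899), squaring gives (α + 6)^2 = 899, i.e. α^2 + 12α + 36 = 899, so α^2 + 12α - 863 = 0. The discriminant of x^2 + 12x - 863 is (12)^2 - 4·(-863) = 144 + 3452 = 3596, and 4·(899) is not a perfect square in Q since 899 is squarefree and ≠ 1. Hence x^2 + 12x - 863 is irreducible over Q and is the minimal polynomial of α.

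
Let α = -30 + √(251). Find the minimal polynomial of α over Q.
m_α(x) = x^2 + 60x + 649

From α + 30 = √(251), squaring gives (α + 30)^2 = 251, i.e. α^2 + 60α + 900 = 251, so α^2 + 60α + 649 = 0. The discriminant of x^2 + 60x + 649 is (60)^2 - 4·(649) = 3600 - 2596 = 1004, and 4·(251) is not a perfect square in Q since 251 is squarefree and ≠ 1. Hence x^2 + 60x + 649 is irreducible over Q and is the minimal polynomial of α.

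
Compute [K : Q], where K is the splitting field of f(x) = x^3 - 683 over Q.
[K : Q] = 6

The roots of x^3 - 683 are ∛683, ω∛683, ω^2∛683 where ω = e^(2πi/3) is a primitive cube root of unity, so K = Q(∛683, ω). Now [Q(∛683):Q] = 3 (since 683 is not a perfect cube, x^3 - 683 is irreducible) and [Q(ω):Q] = 2. Both 2 and 3 divide [K:Q], and [K:Q] ≤ 3·2 = 6, so [K:Q] = 6. (Equivalently: Q(∛683) ⊂ R but ω ∉ R, so [K : Q(∛683)] = 2.)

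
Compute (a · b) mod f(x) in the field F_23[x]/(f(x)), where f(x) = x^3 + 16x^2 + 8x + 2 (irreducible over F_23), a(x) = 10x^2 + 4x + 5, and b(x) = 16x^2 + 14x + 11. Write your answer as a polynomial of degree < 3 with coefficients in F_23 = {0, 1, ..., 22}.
a · b ≡ 12x + 6 (mod f(x))

Multiply in F_23[x]: a(x)·b(x) = (10x^2 + 4x + 5)·(16x^2 + 14x + 11) = 22x^4 + 20x^3 + 16x^2 + 22x + 9. This has degree ≥ 3, so divide by f(x) over F_23: 22x^4 + 20x^3 + 16x^2 + 22x + 9 = (22x + 13)·(x^3 + 16x^2 + 8x + 2) + (12x + 6). Hence a·b ≡ 12x + 6 (mod f). (F_23[x]/(f) is a field with 23^3 = 12167 elements since f is irreducible of degree 3.)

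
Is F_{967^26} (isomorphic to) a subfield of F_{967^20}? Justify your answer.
No: F_{967^26} is not a subfield of F_{967^20}

F_{p^m} embeds in F_{p^n} iff m | n. Here 26 ∤ 20 (since 20 = 0·26 + 20 with remainder 20 ≠ 0), so F_{967^26} is not a subfield of F_{967^20}. Equivalently: if it were, the tower law would give 26 = [F_{967^26}:F_967] dividing [F_{967^20}:F_967] = 20, contradiction.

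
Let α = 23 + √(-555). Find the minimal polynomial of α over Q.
m_α(x) = x^2 - 46x + 1084

From α - 23 = √(-555), squaring gives (α - 23)^2 = -555, i.e. α^2 - 46α + 529 = -555, so α^2 - 46α + 1084 = 0. The discriminant of x^2 - 46x + 1084 is (-46)^2 - 4·(1084) = 2116 - 4336 = -2220, and 4·(-555) is not a perfect square in Q since -555 is squarefree and ≠ 1. Hence x^2 - 46x + 1084 is irreducible over Q and is the minimal polynomial of α.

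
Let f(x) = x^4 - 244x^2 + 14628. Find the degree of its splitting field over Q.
[K : Q] = 4

Solving the quadratic in x^2: x^2 = (244 ± √(244^2 - 4·14628))/2 = (244 ± √1024)/2 = (244 ± 32)/2, giving x^2 = 138 or x^2 = 106. So f(x) = (x^2 - 138)(x^2 - 106) and the roots of f are ±√138, ±√106. Hence the splitting field is K = Q(√138, √106). Since 138 and 106 are distinct squarefree integers > 1, their product 14628 is not a perfect square, so √106 ∉ Q(√138). By the tower law [K:Q] = [Q(√138,√106):Q(√138)] · [Q(√138):Q] = 2 · 2 = 4.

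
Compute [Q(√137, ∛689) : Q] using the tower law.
[Q(√137, ∛689) : Q] = 6

Let L = Q(√137, ∛689). Since Q(√137) ⊂ L and [Q(√137):Q] = 2, the tower law gives 2 | [L:Q]. Likewise Q(∛689) ⊂ L with [Q(∛689):Q] = 3 (because 689 is not a perfect cube), so 3 | [L:Q]. As gcd(2,3) = 1, [L:Q] is divisible by 6. Conversely L is generated over Q by √137 and ∛689, so [L:Q] ≤ 2·3 = 6. Therefore [Q(√137, ∛689) : Q] = 6.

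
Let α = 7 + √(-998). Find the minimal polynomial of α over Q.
m_α(x) = x^2 - 14x + 1047

From α - 7 = √(-998), squaring gives (α - 7)^2 = -998, i.e. α^2 - 14α + 49 = -998, so α^2 - 14α + 1047 = 0. The discriminant of x^2 - 14x + 1047 is (-14)^2 - 4·(1047) = 196 - 4188 = -3992, and 4·(-998) is not a perfect square in Q since -998 is squarefree and ≠ 1. Hence x^2 - 14x + 1047 is irreducible over Q and is the minimal polynomial of α.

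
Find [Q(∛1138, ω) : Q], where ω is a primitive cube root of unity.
[Q(∛1138, ω) : Q] = 6

[Q(∛1138):Q] = 3 (min poly x^3 - 1138, irreducible since 1138 is not a perfect cube). [Q(ω):Q] = 2 (min poly x^2 + x + 1). Since Q(∛1138) ⊂ R and ω ∉ R, we have ω ∉ Q(∛1138), so x^2 + x + 1 remains irreducible over Q(∛1138) and [Q(∛1138, ω) : Q(∛1138)] = 2. By the tower law, [Q(∛1138, ω) : Q] = 3 · 2 = 6. (In fact Q(∛1138, ω) is the splitting field of x^3 - 1138 over Q.)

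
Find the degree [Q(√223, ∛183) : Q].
[Q(√223, ∛183) : Q] = 6

Let L = Q(√223, ∛183). Since Q(√223) ⊂ L and [Q(√223):Q] = 2, the tower law gives 2 | [L:Q]. Likewise Q(∛183) ⊂ L with [Q(∛183):Q] = 3 (because 183 is not a perfect cube), so 3 | [L:Q]. As gcd(2,3) = 1, [L:Q] is divisible by 6. Conversely L is generated over Q by √223 and ∛183, so [L:Q] ≤ 2·3 = 6. Therefore [Q(√223, ∛183) : Q] = 6.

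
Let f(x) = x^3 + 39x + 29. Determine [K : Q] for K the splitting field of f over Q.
[K : Q] = 6

By the rational root test, any rational root of the monic integer polynomial f(x) = x^3 + 39x + 29 must be an integer dividing the constant term 29, i.e. one of ±{1, 29}. Evaluating: f(1) = 69, f(-1) = -11, f(29) = 25549, f(-29) = -25491; none is 0, so f has no rational root and is therefore irreducible over Q (a cubic with no linear factor over a field is irreducible). For an irreducible cubic, the Galois group is A_3 or S_3 according as the discriminant disc(f) = -4a^3 - 27b^2 = -4·(39)^3 - 27·(29)^2 = -259983 is or is not a square in Q. Here disc(f) = -259983 is not a perfect square in Q, so the Galois group of f over Q is not contained in A_3 and must be all of S_3. The splitting field has degree |S_3| = 6 over Q, so [K : Q] = 6.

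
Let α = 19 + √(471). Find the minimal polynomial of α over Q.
m_α(x) = x^2 - 38x - 110

From α - 19 = √(471), squaring gives (α - 19)^2 = 471, i.e. α^2 - 38α + 361 = 471, so α^2 - 38α - 110 = 0. The discriminant of x^2 - 38x - 110 is (-38)^2 - 4·(-110) = 1444 + 440 = 1884, and 4·(471) is not a perfect square in Q since 471 is squarefree and ≠ 1. Hence x^2 - 38x - 110 is irreducible over Q and is the minimal polynomial of α.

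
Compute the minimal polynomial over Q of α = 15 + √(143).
m_α(x) = x^2 - 30x + 82

From α - 15 = √(143), squaring gives (α - 15)^2 = 143, i.e. α^2 - 30α + 225 = 143, so α^2 - 30α + 82 = 0. The discriminant of x^2 - 30x + 82 is (-30)^2 - 4·(82) = 900 - 328 = 572, and 4·(143) is not a perfect square in Q since 143 is squarefree and ≠ 1. Hence x^2 - 30x + 82 is irreducible over Q and is the minimal polynomial of α.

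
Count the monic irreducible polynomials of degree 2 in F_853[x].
There are 363378 monic irreducible polynomials of degree 2 over F_853

Each element of F_{853^2} that lies in no proper subfield is a root of exactly one monic irreducible of degree 2 over F_853, and each such polynomial has 2 distinct roots in F_{853^2}. By Möbius inversion the count is N_853(2) = (1/2) Σ_{d|2} μ(2/d) · 853^d = (1/2)(μ(2)·853^1 + μ(1)·853^2) = 726756/2 = 363378.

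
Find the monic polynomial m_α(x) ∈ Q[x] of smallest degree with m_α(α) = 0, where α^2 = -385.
m_α(x) = x^2 + 385

α satisfies α^2 + 385 = 0, so x^2 + 385 annihilates α. Since d = -385 is squarefree and ≠ 1, it is not a perfect square in Q, so x^2 + 385 has no rational root and is therefore irreducible over Q (a degree-2 polynomial over a field is irreducible iff it has no root). Hence m_α(x) = x^2 + 385.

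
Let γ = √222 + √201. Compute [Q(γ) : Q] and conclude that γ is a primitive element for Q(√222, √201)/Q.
[Q(γ) : Q] = 4 (equivalently, Q(γ) = Q(√222, √201))

Obviously Q(γ) ⊆ Q(√222, √201), and [Q(√222, √201):Q] = 4 (since 222, 201 are distinct squarefree integers > 1 with 44622 not a perfect square). To show equality we compute the minimal polynomial of γ. From γ = √222 + √201: γ^2 = 222 + 2√(44622) + 201 = 423 + 2√(44622), so γ^2 - 423 = 2√(44622); squaring, (γ^2 - 423)^2 = 4·44622, i.e. γ^4 - 846γ^2 + 178929 - 178488 = 0, i.e. γ^4 - 846γ^2 + 441 = 0. So γ is a root of x^4 - 846x^2 + 441. This polynomial is irreducible over Q: it has no rational root (each ±√222 ± √201 is irrational), and any factorization into two quadratics over Q would force √(44622) ∈ Q (pairing opposite roots) or √222, √201 ∈ Q (other pairings), all impossible. Hence [Q(γ):Q] = 4 = [Q(√222, √201):Q], so Q(γ) = Q(√222, √201).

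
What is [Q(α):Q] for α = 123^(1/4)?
[Q(α):Q] = 4

α is a root of x^4 - 123. By Eisenstein's criterion at the prime p = 3 (which divides the constant term 123 but p^2 = 9 does not, since 123 is squarefree), x^4 - 123 is irreducible over Q. Hence [Q(α):Q] = 4.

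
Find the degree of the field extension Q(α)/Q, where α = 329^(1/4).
[Q(α):Q] = 4

α is a root of x^4 - 329. By Eisenstein's criterion at the prime p = 7 (which divides the constant term 329 but p^2 = 49 does not, since 329 is squarefree), x^4 - 329 is irreducible over Q. Hence [Q(α):Q] = 4.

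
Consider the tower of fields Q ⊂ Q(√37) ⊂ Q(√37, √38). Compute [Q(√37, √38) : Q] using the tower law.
[Q(√37, √38) : Q] = 4

[Q(√37):Q] = 2 (min poly x^2 - 37, irreducible since 37 is squarefree > 1). For the top step, suppose √38 ∈ Q(√37), say √38 = c + d√37 with c, d ∈ Q. Squaring: 38 = c^2 + 37d^2 + 2cd√37. Since √37 ∉ Q this forces 2cd = 0. If d = 0 then √38 = c ∈ Q, contradicting 38 squarefree > 1. If c = 0 then 38 = 37d^2, so 37·38 = (37d)^2 is a perfect square in Q — but 37·38 = 1406 is not a perfect square (since 37 and 38 are distinct squarefree integers). Contradiction. Hence √38 ∉ Q(√37), so x^2 - 38 stays irreducible over Q(√37) and [Q(√37, √38) : Q(√37)] = 2. By the tower law, [Q(√37, √38) : Q] = 2 · 2 = 4.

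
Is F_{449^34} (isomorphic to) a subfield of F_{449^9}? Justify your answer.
No: F_{449^34} is not a subfield of F_{449^9}

F_{p^m} embeds in F_{p^n} iff m | n. Here 34 ∤ 9 (since 9 = 0·34 + 9 with remainder 9 ≠ 0), so F_{449^34} is not a subfield of F_{449^9}. Equivalently: if it were, the tower law would give 34 = [F_{449^34}:F_449] dividing [F_{449^9}:F_449] = 9, contradiction.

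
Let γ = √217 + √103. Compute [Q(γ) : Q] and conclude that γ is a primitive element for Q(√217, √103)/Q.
[Q(γ) : Q] = 4 (equivalently, Q(γ) = Q(√217, √103))

Obviously Q(γ) ⊆ Q(√217, √103), and [Q(√217, √103):Q] = 4 (since 217, 103 are distinct squarefree integers > 1 with 22351 not a perfect square). To show equality we compute the minimal polynomial of γ. From γ = √217 + √103: γ^2 = 217 + 2√(22351) + 103 = 320 + 2√(22351), so γ^2 - 320 = 2√(22351); squaring, (γ^2 - 320)^2 = 4·22351, i.e. γ^4 - 640γ^2 + 102400 - 89404 = 0, i.e. γ^4 - 640γ^2 + 12996 = 0. So γ is a root of x^4 - 640x^2 + 12996. This polynomial is irreducible over Q: it has no rational root (each ±√217 ± √103 is irrational), and any factorization into two quadratics over Q would force √(22351) ∈ Q (pairing opposite roots) or √217, √103 ∈ Q (other pairings), all impossible. Hence [Q(γ):Q] = 4 = [Q(√217, √103):Q], so Q(γ) = Q(√217, √103).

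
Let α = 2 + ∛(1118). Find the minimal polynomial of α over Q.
m_α(x) = x^3 - 6x^2 + 12x - 1126

Set β = α - 2 = ∛(1118), so β^3 = 1118. Then (α - 2)^3 - 1118 = 0, i.e. α is a root of g(x) = (x - 2)^3 - 1118 = x^3 - 6x^2 + 12x - 1126. Since g(x) = h(x - 2) where h(x) = x^3 - 1118, and h is irreducible over Q (because 1118 is not a perfect cube, so h has no rational root, and a monic cubic with no rational root is irreducible), g is also irreducible (irreducibility is preserved under the substitution x → x - 2). Hence m_α(x) = x^3 - 6x^2 + 12x - 1126.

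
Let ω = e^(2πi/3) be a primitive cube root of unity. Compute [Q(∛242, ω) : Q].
[Q(∛242, ω) : Q] = 6

[Q(∛242):Q] = 3 (min poly x^3 - 242, irreducible since 242 is not a perfect cube). [Q(ω):Q] = 2 (min poly x^2 + x + 1). Since Q(∛242) ⊂ R and ω ∉ R, we have ω ∉ Q(∛242), so x^2 + x + 1 remains irreducible over Q(∛242) and [Q(∛242, ω) : Q(∛242)] = 2. By the tower law, [Q(∛242, ω) : Q] = 3 · 2 = 6. (In fact Q(∛242, ω) is the splitting field of x^3 - 242 over Q.)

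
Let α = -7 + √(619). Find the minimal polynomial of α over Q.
m_α(x) = x^2 + 14x - 570

From α + 7 = √(619), squaring gives (α + 7)^2 = 619, i.e. α^2 + 14α + 49 = 619, so α^2 + 14α - 570 = 0. The discriminant of x^2 + 14x - 570 is (14)^2 - 4·(-570) = 196 + 2280 = 2476, and 4·(619) is not a perfect square in Q since 619 is squarefree and ≠ 1. Hence x^2 + 14x - 570 is irreducible over Q and is the minimal polynomial of α.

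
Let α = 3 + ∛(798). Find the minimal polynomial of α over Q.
m_α(x) = x^3 - 9x^2 + 27x - 825

Set β = α - 3 = ∛(798), so β^3 = 798. Then (α - 3)^3 - 798 = 0, i.e. α is a root of g(x) = (x - 3)^3 - 798 = x^3 - 9x^2 + 27x - 825. Since g(x) = h(x - 3) where h(x) = x^3 - 798, and h is irreducible over Q (because 798 is not a perfect cube, so h has no rational root, and a monic cubic with no rational root is irreducible), g is also irreducible (irreducibility is preserved under the substitution x → x - 3). Hence m_α(x) = x^3 - 9x^2 + 27x - 825.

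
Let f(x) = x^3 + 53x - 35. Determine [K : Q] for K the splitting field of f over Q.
[K : Q] = 6

By the rational root test, any rational root of the monic integer polynomial f(x) = x^3 + 53x - 35 must be an integer dividing the constant term -35, i.e. one of ±{1, 5, 7, 35}. Evaluating: f(1) = 19, f(-1) = -89, f(5) = 355, f(-5) = -425, f(7) = 679, f(-7) = -749, f(35) = 44695, f(-35) = -44765; none is 0, so f has no rational root and is therefore irreducible over Q (a cubic with no linear factor over a field is irreducible). For an irreducible cubic, the Galois group is A_3 or S_3 according as the discriminant disc(f) = -4a^3 - 27b^2 = -4·(53)^3 - 27·(-35)^2 = -628583 is or is not a square in Q. Here disc(f) = -628583 is not a perfect square in Q, so the Galois group of f over Q is not contained in A_3 and must be all of S_3. The splitting field has degree |S_3| = 6 over Q, so [K : Q] = 6.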